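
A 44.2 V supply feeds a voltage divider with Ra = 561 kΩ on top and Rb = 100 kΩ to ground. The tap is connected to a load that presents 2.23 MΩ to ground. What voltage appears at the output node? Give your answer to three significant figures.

The load sits in parallel with Rb: Rb‖R_L = (100 × 2230) / (100 + 2230) = 95.71 kΩ.
V_out = 44.2 × 95.71 / (561 + 95.71) = 44.2 × 95.71/656.7 = 6.44 V.

V_out ≈ 6.44 V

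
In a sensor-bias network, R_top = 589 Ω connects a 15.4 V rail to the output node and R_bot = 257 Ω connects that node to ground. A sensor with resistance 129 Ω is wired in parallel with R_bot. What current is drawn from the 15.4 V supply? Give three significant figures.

R_bot‖R_L = 85.89 Ω, so the source sees R_top + R_bot‖R_L = 674.9 Ω.
I = 15.4 V / 674.9 Ω = 22.8 mA.

I ≈ 22.8 mA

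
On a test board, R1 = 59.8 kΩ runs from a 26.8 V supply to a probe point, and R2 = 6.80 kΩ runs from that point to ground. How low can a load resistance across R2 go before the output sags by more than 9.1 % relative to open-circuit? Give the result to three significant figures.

Output resistance R_th = R1‖R2 = (59.8 × 6.80)/66.60 = 6.106 kΩ.
The fractional drop is R_th/(R_th + R_L); requiring this ≤ 0.0910 gives R_L ≥ R_th(1/0.0910 − 1) = 6.106 × 9.989 = 61.0 kΩ.

R_L(min) ≈ 61.0 kΩ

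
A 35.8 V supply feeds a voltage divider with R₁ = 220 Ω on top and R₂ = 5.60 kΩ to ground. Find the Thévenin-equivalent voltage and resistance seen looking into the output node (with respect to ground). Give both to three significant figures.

V_th is the open-circuit tap voltage: 35.8 × 5600/(220 + 5600) = 34.4 V.
With the supply zeroed, R₁ and R₂ appear in parallel from the tap: R_th = R₁‖R₂ = (220 × 5600)/5820 = 212 Ω.

V_th = 34.4 V, R_th = 212 Ω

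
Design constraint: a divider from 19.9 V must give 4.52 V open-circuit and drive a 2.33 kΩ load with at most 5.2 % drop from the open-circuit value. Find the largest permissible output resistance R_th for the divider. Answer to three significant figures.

R_th ≤ 128 Ω

Loading drop = R_th/(R_th + R_L) ≤ 0.0520, so R_th ≤ R_L · ε/(1−ε) = 2.33 kΩ × 0.0520/0.9480 = 128 Ω.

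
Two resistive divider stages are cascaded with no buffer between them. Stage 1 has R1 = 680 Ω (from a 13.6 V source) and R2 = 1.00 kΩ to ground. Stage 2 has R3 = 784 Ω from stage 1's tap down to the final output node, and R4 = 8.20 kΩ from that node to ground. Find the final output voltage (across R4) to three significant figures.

Stage 2 presents R3+R4 = 8984 Ω as a load on stage 1's tap.
Stage 1's lower leg becomes R2‖(R3+R4) = 899.8 Ω, so V_mid = 13.6 × 899.8/1580 = 7.746 V.
Stage 2 is itself unloaded: V_out = V_mid × R4/(R3+R4) = 7.746 × 8200/8984 = 7.07 V.

V_out ≈ 7.07 V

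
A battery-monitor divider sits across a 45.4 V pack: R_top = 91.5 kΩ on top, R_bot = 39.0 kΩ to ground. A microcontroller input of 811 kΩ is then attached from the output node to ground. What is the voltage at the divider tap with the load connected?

The load sits in parallel with R_bot: R_bot‖R_L = (39.0 × 811) / (39.0 + 811) = 37.21 kΩ.
V_out = 45.4 × 37.21 / (91.5 + 37.21) = 45.4 × 37.21/128.7 = 13.1 V.

V_out ≈ 13.1 V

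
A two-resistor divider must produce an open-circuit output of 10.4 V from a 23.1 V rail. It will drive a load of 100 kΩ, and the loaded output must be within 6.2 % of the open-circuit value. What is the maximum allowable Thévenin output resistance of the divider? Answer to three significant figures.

Loading drop = R_th/(R_th + R_L) ≤ 0.0620, so R_th ≤ R_L · ε/(1−ε) = 100 kΩ × 0.0620/0.9380 = 6.61 kΩ.
(Any R1, R2 with R2/(R1+R2) = 0.450 and R1‖R2 ≤ 6.61 kΩ will meet the spec.)

R_th ≤ 6.61 kΩ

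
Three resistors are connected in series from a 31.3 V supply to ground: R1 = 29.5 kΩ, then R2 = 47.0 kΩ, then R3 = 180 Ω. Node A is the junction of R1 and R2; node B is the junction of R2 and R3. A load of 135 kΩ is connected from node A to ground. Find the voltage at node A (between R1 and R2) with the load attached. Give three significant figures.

V ≈ 17.0 V

Below node A the series string R2+R3 = 47180 Ω sits in parallel with the 135000 Ω load: 34960 Ω.
V_A = 31.3 × 34960/(29500 + 34960) = 17.0 V.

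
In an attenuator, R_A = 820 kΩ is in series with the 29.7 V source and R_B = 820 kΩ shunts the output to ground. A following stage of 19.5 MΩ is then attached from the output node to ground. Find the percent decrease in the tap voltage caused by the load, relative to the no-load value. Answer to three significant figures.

The divider's output (Thévenin) resistance is R_A‖R_B = 410.0 kΩ.
Fractional drop under load = R_th/(R_th + R_L) = 410.0 / (410.0 + 19500) = 0.02059.
So the output falls by 2.06 %.

2.06 %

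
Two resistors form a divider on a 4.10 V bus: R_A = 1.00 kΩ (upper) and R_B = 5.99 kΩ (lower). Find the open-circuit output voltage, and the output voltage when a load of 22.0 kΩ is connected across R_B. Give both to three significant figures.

Unloaded: 3.51 V; loaded: 3.38 V

Open-circuit: V = 4.10 × 5.99/(1.00 + 5.99) = 3.51 V.
With the load, R_B becomes R_B‖R_L = 4.708 kΩ, so V = 4.10 × 4.708/5.708 = 3.38 V.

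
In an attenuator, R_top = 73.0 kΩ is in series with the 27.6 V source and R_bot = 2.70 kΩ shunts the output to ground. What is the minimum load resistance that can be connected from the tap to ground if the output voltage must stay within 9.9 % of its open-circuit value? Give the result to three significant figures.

Output resistance R_th = R_top‖R_bot = (73.0 × 2.70)/75.70 = 2.604 kΩ.
The fractional drop is R_th/(R_th + R_L); requiring this ≤ 0.0990 gives R_L ≥ R_th(1/0.0990 − 1) = 2.604 × 9.101 = 23.7 kΩ.

R_L(min) ≈ 23.7 kΩ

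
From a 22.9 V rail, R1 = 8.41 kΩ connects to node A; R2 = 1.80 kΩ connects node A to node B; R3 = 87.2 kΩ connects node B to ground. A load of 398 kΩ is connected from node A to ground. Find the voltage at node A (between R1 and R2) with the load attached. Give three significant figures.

Below node A the series string R2+R3 = 89.00 kΩ sits in parallel with the 398 kΩ load: 72.74 kΩ.
V_A = 22.9 × 72.74/(8.41 + 72.74) = 20.5 V.

V ≈ 20.5 V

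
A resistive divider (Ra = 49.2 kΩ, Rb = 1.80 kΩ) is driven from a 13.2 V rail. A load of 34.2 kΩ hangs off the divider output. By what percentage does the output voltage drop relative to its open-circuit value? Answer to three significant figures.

4.83 %

The divider's output (Thévenin) resistance is Ra‖Rb = 1.736 kΩ.
Fractional drop under load = R_th/(R_th + R_L) = 1.736 / (1.736 + 34.2) = 0.04832.
So the output falls by 4.83 %.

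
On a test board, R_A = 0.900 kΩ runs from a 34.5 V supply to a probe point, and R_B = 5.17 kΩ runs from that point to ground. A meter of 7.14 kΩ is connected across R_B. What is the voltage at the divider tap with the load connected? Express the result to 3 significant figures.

The load sits in parallel with R_B: R_B‖R_L = (5170 × 7140) / (5170 + 7140) = 2999 Ω.
V_out = 34.5 × 2999 / (900 + 2999) = 34.5 × 2999/3899 = 26.5 V.

V_out ≈ 26.5 V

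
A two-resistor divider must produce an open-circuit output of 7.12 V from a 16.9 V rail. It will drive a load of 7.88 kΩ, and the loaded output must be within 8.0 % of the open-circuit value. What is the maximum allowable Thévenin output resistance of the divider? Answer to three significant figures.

Loading drop = R_th/(R_th + R_L) ≤ 0.0800, so R_th ≤ R_L · ε/(1−ε) = 7.88 kΩ × 0.0800/0.9200 = 685 Ω.
(Any R1, R2 with R2/(R1+R2) = 0.421 and R1‖R2 ≤ 685 Ω will meet the spec.)

R_th ≤ 685 Ω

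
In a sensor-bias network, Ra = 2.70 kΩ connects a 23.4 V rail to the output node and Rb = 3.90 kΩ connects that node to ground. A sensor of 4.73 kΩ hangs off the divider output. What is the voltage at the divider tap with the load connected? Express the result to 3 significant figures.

V_out ≈ 10.3 V

The load sits in parallel with Rb: Rb‖R_L = (3.90 × 4.73) / (3.90 + 4.73) = 2.138 kΩ.
V_out = 23.4 × 2.138 / (2.70 + 2.138) = 23.4 × 2.138/4.838 = 10.3 V.
(Unloaded it would have been 13.8 V.)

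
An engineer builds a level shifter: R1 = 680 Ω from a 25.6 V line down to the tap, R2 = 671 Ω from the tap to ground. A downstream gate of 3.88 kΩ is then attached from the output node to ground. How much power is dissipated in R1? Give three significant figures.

P ≈ 284 mW

Total resistance from the source is R1 + (R2‖R_L) = 1252 Ω, so I = 25.6/1252 Ω = 20.45 mA.
P = I²·R1 = (20.45 mA)² × 680 Ω = 284 mW.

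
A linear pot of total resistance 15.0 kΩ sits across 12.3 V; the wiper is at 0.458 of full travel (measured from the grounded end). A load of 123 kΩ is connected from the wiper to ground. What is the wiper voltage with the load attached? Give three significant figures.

V ≈ 5.47 V

The wiper splits the pot into (1−α)R = 8.130 kΩ above and αR = 6.870 kΩ below.
Lower section ‖ load = 6.507 kΩ.
V_wiper = 12.3 × 6.507/(8.130 + 6.507) = 5.47 V.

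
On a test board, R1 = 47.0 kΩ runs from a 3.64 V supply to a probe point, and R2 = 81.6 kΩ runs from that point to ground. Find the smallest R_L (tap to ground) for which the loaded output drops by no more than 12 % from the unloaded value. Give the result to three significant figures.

R_L(min) ≈ 219 kΩ

Output resistance R_th = R1‖R2 = (47.0 × 81.6)/128.6 = 29.82 kΩ.
The fractional drop is R_th/(R_th + R_L); requiring this ≤ 0.120 gives R_L ≥ R_th(1/0.120 − 1) = 29.82 × 7.333 = 219 kΩ.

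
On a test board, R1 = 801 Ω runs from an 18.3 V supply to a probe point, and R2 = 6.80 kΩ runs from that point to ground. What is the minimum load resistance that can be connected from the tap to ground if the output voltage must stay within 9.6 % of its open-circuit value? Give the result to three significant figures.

Output resistance R_th = R1‖R2 = (801 × 6800)/7601 = 716.6 Ω.
The fractional drop is R_th/(R_th + R_L); requiring this ≤ 0.0960 gives R_L ≥ R_th(1/0.0960 − 1) = 716.6 × 9.417 = 6.75 kΩ.

R_L(min) ≈ 6.75 kΩ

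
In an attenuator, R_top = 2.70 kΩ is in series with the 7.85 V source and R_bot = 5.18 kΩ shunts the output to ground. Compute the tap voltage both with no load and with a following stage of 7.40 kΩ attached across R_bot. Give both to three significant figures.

Unloaded: 5.16 V; loaded: 4.16 V

Open-circuit: V = 7.85 × 5.18/(2.70 + 5.18) = 5.16 V.
With the load, R_bot becomes R_bot‖R_L = 3.047 kΩ, so V = 7.85 × 3.047/5.747 = 4.16 V.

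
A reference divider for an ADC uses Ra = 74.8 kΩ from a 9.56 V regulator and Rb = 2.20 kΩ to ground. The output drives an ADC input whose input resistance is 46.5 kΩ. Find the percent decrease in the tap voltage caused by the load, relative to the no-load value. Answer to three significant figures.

4.39 %

The divider's output (Thévenin) resistance is Ra‖Rb = 2.137 kΩ.
Fractional drop under load = R_th/(R_th + R_L) = 2.137 / (2.137 + 46.5) = 0.04394.
So the output falls by 4.39 %.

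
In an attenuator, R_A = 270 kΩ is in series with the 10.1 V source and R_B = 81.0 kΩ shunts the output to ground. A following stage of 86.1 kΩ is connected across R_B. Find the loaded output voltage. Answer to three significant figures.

The load sits in parallel with R_B: R_B‖R_L = (81.0 × 86.1) / (81.0 + 86.1) = 41.74 kΩ.
V_out = 10.1 × 41.74 / (270 + 41.74) = 10.1 × 41.74/311.7 = 1.35 V.

V_out ≈ 1.35 V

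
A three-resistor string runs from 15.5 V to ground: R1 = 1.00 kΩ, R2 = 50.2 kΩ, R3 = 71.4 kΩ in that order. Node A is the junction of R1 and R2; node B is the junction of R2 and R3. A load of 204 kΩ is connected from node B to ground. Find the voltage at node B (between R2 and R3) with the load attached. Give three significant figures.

V ≈ 7.88 V

At node B, R3 is in parallel with the load: R3‖R_L = 52.89 kΩ.
Below node A the resistance is R2 + (R3‖R_L) = 103.1 kΩ, so V_A = 15.5 × 103.1/104.1 = 15.35 V.
Then V_B = V_A × (R3‖R_L)/(R2 + R3‖R_L) = 15.35 × 52.89/103.1 = 7.88 V.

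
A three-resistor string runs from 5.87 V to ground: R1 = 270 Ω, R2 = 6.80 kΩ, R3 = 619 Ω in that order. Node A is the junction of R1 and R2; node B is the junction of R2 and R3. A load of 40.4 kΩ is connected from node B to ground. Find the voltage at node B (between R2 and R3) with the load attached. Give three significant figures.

At node B, R3 is in parallel with the load: R3‖R_L = 609.7 Ω.
Below node A the resistance is R2 + (R3‖R_L) = 7410 Ω, so V_A = 5.87 × 7410/7680 = 5.664 V.
Then V_B = V_A × (R3‖R_L)/(R2 + R3‖R_L) = 5.664 × 609.7/7410 = 0.466 V.

V ≈ 0.466 V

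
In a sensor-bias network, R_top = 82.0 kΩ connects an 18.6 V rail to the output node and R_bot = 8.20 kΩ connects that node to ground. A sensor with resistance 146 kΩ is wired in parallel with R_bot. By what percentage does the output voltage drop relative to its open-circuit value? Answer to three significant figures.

The divider's output (Thévenin) resistance is R_top‖R_bot = 7.455 kΩ.
Fractional drop under load = R_th/(R_th + R_L) = 7.455 / (7.455 + 146) = 0.04858.
So the output falls by 4.86 %.

4.86 %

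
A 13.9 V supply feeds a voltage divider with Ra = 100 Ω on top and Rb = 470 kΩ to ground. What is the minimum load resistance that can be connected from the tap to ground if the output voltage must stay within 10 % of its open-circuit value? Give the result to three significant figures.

R_L(min) ≈ 900 Ω

Output resistance R_th = Ra‖Rb = (100 × 470000)/470100 = 99.98 Ω.
The fractional drop is R_th/(R_th + R_L); requiring this ≤ 0.100 gives R_L ≥ R_th(1/0.100 − 1) = 99.98 × 9.000 = 900 Ω.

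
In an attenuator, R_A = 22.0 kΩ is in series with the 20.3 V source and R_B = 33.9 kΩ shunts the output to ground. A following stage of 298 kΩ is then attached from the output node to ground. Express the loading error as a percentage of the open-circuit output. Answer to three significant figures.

4.29 %

The divider's output (Thévenin) resistance is R_A‖R_B = 13.34 kΩ.
Fractional drop under load = R_th/(R_th + R_L) = 13.34 / (13.34 + 298) = 0.04285.
So the output falls by 4.29 %.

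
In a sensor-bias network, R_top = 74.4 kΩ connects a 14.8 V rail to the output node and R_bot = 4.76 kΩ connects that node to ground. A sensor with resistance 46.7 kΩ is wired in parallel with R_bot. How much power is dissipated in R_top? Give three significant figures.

Total resistance from the source is R_top + (R_bot‖R_L) = 78.72 kΩ, so I = 14.8/78.72 kΩ = 0.1880 mA.
P = I²·R_top = (0.1880 mA)² × 74.4 kΩ = 2.63 mW.

P ≈ 2.63 mW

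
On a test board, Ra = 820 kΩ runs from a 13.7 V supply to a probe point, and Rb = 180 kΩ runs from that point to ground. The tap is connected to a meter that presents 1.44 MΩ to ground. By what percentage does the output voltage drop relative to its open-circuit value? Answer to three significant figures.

9.30 %

The divider's output (Thévenin) resistance is Ra‖Rb = 147.6 kΩ.
Fractional drop under load = R_th/(R_th + R_L) = 147.6 / (147.6 + 1440) = 0.09297.
So the output falls by 9.30 %.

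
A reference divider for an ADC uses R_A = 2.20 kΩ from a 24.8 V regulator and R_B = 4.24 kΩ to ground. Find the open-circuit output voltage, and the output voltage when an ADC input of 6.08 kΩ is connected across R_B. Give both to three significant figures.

Unloaded: 16.3 V; loaded: 13.2 V

Open-circuit: V = 24.8 × 4.24/(2.20 + 4.24) = 16.3 V.
With the load, R_B becomes R_B‖R_L = 2.498 kΩ, so V = 24.8 × 2.498/4.698 = 13.2 V.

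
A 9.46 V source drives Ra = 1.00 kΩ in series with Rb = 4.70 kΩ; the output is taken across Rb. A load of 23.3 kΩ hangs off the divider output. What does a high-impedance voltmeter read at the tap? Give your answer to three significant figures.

V_out ≈ 7.53 V

The load sits in parallel with Rb: Rb‖R_L = (4.70 × 23.3) / (4.70 + 23.3) = 3.911 kΩ.
V_out = 9.46 × 3.911 / (1.00 + 3.911) = 9.46 × 3.911/4.911 = 7.53 V.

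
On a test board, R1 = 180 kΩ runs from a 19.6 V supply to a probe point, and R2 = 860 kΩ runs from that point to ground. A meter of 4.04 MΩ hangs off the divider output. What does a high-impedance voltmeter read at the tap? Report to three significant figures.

V_out ≈ 15.6 V

The load sits in parallel with R2: R2‖R_L = (860 × 4040) / (860 + 4040) = 709.1 kΩ.
V_out = 19.6 × 709.1 / (180 + 709.1) = 19.6 × 709.1/889.1 = 15.6 V.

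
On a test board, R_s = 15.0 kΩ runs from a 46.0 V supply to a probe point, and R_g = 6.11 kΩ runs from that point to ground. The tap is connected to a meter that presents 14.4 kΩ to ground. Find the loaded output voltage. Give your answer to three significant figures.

The load sits in parallel with R_g: R_g‖R_L = (6.11 × 14.4) / (6.11 + 14.4) = 4.290 kΩ.
V_out = 46.0 × 4.290 / (15.0 + 4.290) = 46.0 × 4.290/19.29 = 10.2 V.

V_out ≈ 10.2 V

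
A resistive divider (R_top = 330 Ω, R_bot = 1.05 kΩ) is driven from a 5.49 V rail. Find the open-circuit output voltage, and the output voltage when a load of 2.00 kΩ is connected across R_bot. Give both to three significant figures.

Unloaded: 4.18 V; loaded: 3.71 V

Open-circuit: V = 5.49 × 1050/(330 + 1050) = 4.18 V.
With the load, R_bot becomes R_bot‖R_L = 688.5 Ω, so V = 5.49 × 688.5/1019 = 3.71 V.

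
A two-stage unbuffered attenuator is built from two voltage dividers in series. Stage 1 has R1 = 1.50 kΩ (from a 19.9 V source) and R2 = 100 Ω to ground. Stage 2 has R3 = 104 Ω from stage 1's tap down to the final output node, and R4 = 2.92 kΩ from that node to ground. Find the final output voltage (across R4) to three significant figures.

Stage 2 presents R3+R4 = 3024 Ω as a load on stage 1's tap.
Stage 1's lower leg becomes R2‖(R3+R4) = 96.80 Ω, so V_mid = 19.9 × 96.80/1597 = 1.206 V.
Stage 2 is itself unloaded: V_out = V_mid × R4/(R3+R4) = 1.206 × 2920/3024 = 1.16 V.

V_out ≈ 1.16 V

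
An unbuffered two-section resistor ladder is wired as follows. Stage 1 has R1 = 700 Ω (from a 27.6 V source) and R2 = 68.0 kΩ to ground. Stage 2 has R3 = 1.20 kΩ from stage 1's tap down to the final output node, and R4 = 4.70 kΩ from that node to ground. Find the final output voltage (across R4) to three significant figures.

V_out ≈ 19.5 V

Stage 2 presents R3+R4 = 5900 Ω as a load on stage 1's tap.
Stage 1's lower leg becomes R2‖(R3+R4) = 5429 Ω, so V_mid = 27.6 × 5429/6129 = 24.45 V.
Stage 2 is itself unloaded: V_out = V_mid × R4/(R3+R4) = 24.45 × 4700/5900 = 19.5 V.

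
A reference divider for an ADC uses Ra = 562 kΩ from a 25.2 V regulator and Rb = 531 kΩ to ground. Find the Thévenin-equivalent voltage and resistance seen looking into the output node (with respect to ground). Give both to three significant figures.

V_th = 12.2 V, R_th = 273 kΩ

V_th is the open-circuit tap voltage: 25.2 × 531/(562 + 531) = 12.2 V.
With the supply zeroed, Ra and Rb appear in parallel from the tap: R_th = Ra‖Rb = (562 × 531)/1093 = 273 kΩ.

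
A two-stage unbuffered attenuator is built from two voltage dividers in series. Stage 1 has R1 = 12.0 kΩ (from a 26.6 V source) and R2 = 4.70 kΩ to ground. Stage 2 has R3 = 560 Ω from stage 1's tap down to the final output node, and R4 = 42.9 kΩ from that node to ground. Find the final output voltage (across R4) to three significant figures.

Stage 2 presents R3+R4 = 43460 Ω as a load on stage 1's tap.
Stage 1's lower leg becomes R2‖(R3+R4) = 4241 Ω, so V_mid = 26.6 × 4241/16240 = 6.946 V.
Stage 2 is itself unloaded: V_out = V_mid × R4/(R3+R4) = 6.946 × 42900/43460 = 6.86 V.

V_out ≈ 6.86 V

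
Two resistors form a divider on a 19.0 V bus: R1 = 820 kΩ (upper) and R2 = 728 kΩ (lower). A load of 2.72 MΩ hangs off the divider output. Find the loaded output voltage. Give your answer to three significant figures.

The load sits in parallel with R2: R2‖R_L = (728 × 2720) / (728 + 2720) = 574.3 kΩ.
V_out = 19.0 × 574.3 / (820 + 574.3) = 19.0 × 574.3/1394 = 7.83 V.

V_out ≈ 7.83 V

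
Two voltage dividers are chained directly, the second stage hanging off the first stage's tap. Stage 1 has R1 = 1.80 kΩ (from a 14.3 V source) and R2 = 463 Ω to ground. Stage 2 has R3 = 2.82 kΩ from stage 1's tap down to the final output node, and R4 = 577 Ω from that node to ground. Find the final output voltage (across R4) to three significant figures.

Stage 2 presents R3+R4 = 3397 Ω as a load on stage 1's tap.
Stage 1's lower leg becomes R2‖(R3+R4) = 407.5 Ω, so V_mid = 14.3 × 407.5/2207 = 2.640 V.
Stage 2 is itself unloaded: V_out = V_mid × R4/(R3+R4) = 2.640 × 577/3397 = 0.448 V.

V_out ≈ 0.448 V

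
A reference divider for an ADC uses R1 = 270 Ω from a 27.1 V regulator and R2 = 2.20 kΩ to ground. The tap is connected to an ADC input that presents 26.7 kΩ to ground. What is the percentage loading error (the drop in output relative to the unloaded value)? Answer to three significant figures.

The divider's output (Thévenin) resistance is R1‖R2 = 240.5 Ω.
Fractional drop under load = R_th/(R_th + R_L) = 240.5 / (240.5 + 26700) = 0.008927.
So the output falls by 0.893 %.

0.893 %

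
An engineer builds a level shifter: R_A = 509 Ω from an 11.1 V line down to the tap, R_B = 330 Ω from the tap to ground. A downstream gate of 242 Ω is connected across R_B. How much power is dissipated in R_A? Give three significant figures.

P ≈ 149 mW

Total resistance from the source is R_A + (R_B‖R_L) = 648.6 Ω, so I = 11.1/648.6 Ω = 17.11 mA.
P = I²·R_A = (17.11 mA)² × 509 Ω = 149 mW.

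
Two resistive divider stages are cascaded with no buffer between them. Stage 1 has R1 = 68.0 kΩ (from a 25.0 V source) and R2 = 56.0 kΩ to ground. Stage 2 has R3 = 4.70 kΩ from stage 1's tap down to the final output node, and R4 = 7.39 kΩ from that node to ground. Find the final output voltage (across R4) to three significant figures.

Stage 2 presents R3+R4 = 12.09 kΩ as a load on stage 1's tap.
Stage 1's lower leg becomes R2‖(R3+R4) = 9.943 kΩ, so V_mid = 25.0 × 9.943/77.94 = 3.189 V.
Stage 2 is itself unloaded: V_out = V_mid × R4/(R3+R4) = 3.189 × 7.39/12.09 = 1.95 V.

V_out ≈ 1.95 V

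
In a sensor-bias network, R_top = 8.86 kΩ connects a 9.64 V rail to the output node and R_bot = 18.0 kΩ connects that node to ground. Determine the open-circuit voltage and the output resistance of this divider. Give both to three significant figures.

V_th is the open-circuit tap voltage: 9.64 × 18.0/(8.86 + 18.0) = 6.46 V.
With the supply zeroed, R_top and R_bot appear in parallel from the tap: R_th = R_top‖R_bot = (8.86 × 18.0)/26.86 = 5.94 kΩ.

V_th = 6.46 V, R_th = 5.94 kΩ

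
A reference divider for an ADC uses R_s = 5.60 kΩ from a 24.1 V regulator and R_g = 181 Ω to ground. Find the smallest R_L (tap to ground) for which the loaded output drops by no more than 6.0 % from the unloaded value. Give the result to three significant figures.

R_L(min) ≈ 2.75 kΩ

Output resistance R_th = R_s‖R_g = (5600 × 181)/5781 = 175.3 Ω.
The fractional drop is R_th/(R_th + R_L); requiring this ≤ 0.0600 gives R_L ≥ R_th(1/0.0600 − 1) = 175.3 × 15.67 = 2.75 kΩ.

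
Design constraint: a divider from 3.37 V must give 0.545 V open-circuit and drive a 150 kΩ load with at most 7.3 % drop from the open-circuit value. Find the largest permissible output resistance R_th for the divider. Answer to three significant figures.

R_th ≤ 11.8 kΩ

Loading drop = R_th/(R_th + R_L) ≤ 0.0730, so R_th ≤ R_L · ε/(1−ε) = 150 kΩ × 0.0730/0.9270 = 11.8 kΩ.
(Any R1, R2 with R2/(R1+R2) = 0.162 and R1‖R2 ≤ 11.8 kΩ will meet the spec.)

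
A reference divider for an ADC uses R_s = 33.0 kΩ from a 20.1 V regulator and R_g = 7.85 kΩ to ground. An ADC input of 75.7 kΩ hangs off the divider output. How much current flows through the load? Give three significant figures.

I_L ≈ 0.0471 mA

R_g‖R_L = 7.112 kΩ; V_out = 20.1 × 7.112/40.11 = 3.564 V.
I_L = V_out / R_L = 3.564 / 75.7 kΩ = 0.0471 mA.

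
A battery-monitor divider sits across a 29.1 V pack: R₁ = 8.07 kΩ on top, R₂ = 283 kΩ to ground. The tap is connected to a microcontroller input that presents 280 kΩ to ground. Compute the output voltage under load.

V_out ≈ 27.5 V

The load sits in parallel with R₂: R₂‖R_L = (283 × 280) / (283 + 280) = 140.7 kΩ.
V_out = 29.1 × 140.7 / (8.07 + 140.7) = 29.1 × 140.7/148.8 = 27.5 V.
(Unloaded it would have been 28.3 V.)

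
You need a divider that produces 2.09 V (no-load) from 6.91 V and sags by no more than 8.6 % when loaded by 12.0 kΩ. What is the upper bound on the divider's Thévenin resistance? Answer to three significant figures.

R_th ≤ 1.13 kΩ

Loading drop = R_th/(R_th + R_L) ≤ 0.0860, so R_th ≤ R_L · ε/(1−ε) = 12.0 kΩ × 0.0860/0.9140 = 1.13 kΩ.
(Any R1, R2 with R2/(R1+R2) = 0.302 and R1‖R2 ≤ 1.13 kΩ will meet the spec.)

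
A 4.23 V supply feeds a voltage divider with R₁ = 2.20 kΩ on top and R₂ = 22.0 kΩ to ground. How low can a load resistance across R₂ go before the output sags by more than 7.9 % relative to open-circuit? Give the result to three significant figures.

Output resistance R_th = R₁‖R₂ = (2.20 × 22.0)/24.20 = 2.000 kΩ.
The fractional drop is R_th/(R_th + R_L); requiring this ≤ 0.0790 gives R_L ≥ R_th(1/0.0790 − 1) = 2.000 × 11.66 = 23.3 kΩ.

R_L(min) ≈ 23.3 kΩ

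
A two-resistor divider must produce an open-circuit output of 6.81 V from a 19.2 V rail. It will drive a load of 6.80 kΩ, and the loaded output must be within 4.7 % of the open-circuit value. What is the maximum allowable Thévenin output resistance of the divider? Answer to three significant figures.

Loading drop = R_th/(R_th + R_L) ≤ 0.0470, so R_th ≤ R_L · ε/(1−ε) = 6.80 kΩ × 0.0470/0.9530 = 335 Ω.

R_th ≤ 335 Ω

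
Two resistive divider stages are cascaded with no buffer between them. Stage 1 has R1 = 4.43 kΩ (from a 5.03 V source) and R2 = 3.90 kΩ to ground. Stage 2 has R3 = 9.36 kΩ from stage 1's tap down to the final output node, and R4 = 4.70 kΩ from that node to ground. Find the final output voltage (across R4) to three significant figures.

Stage 2 presents R3+R4 = 14.06 kΩ as a load on stage 1's tap.
Stage 1's lower leg becomes R2‖(R3+R4) = 3.053 kΩ, so V_mid = 5.03 × 3.053/7.483 = 2.052 V.
Stage 2 is itself unloaded: V_out = V_mid × R4/(R3+R4) = 2.052 × 4.70/14.06 = 0.686 V.

V_out ≈ 0.686 V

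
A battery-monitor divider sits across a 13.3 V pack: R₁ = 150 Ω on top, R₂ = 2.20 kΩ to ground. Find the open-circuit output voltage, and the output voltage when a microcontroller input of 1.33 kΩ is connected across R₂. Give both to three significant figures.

Unloaded: 12.5 V; loaded: 11.3 V

Open-circuit: V = 13.3 × 2200/(150 + 2200) = 12.5 V.
With the load, R₂ becomes R₂‖R_L = 828.9 Ω, so V = 13.3 × 828.9/978.9 = 11.3 V.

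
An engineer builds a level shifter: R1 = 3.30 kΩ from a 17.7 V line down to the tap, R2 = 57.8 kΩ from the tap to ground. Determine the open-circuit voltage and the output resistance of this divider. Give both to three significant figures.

V_th = 16.7 V, R_th = 3.12 kΩ

V_th is the open-circuit tap voltage: 17.7 × 57.8/(3.30 + 57.8) = 16.7 V.
With the supply zeroed, R1 and R2 appear in parallel from the tap: R_th = R1‖R2 = (3.30 × 57.8)/61.10 = 3.12 kΩ.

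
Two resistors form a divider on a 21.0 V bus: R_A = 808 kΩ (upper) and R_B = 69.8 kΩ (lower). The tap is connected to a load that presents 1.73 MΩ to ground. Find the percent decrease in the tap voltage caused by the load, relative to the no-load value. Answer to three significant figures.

3.58 %

The divider's output (Thévenin) resistance is R_A‖R_B = 64.25 kΩ.
Fractional drop under load = R_th/(R_th + R_L) = 64.25 / (64.25 + 1730) = 0.03581.
So the output falls by 3.58 %.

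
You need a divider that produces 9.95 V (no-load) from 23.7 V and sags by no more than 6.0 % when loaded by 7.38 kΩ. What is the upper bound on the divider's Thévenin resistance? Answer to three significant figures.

R_th ≤ 471 Ω

Loading drop = R_th/(R_th + R_L) ≤ 0.0600, so R_th ≤ R_L · ε/(1−ε) = 7.38 kΩ × 0.0600/0.9400 = 471 Ω.
(Any R1, R2 with R2/(R1+R2) = 0.420 and R1‖R2 ≤ 471 Ω will meet the spec.)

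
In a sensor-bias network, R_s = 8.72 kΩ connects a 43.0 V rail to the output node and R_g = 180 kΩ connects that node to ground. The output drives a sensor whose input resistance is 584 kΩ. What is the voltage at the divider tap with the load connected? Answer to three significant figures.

V_out ≈ 40.4 V

The load sits in parallel with R_g: R_g‖R_L = (180 × 584) / (180 + 584) = 137.6 kΩ.
V_out = 43.0 × 137.6 / (8.72 + 137.6) = 43.0 × 137.6/146.3 = 40.4 V.
(Unloaded it would have been 41.0 V.)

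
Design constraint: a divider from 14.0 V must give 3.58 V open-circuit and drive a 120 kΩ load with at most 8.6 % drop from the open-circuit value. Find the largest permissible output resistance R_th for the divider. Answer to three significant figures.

R_th ≤ 11.3 kΩ

Loading drop = R_th/(R_th + R_L) ≤ 0.0860, so R_th ≤ R_L · ε/(1−ε) = 120 kΩ × 0.0860/0.9140 = 11.3 kΩ.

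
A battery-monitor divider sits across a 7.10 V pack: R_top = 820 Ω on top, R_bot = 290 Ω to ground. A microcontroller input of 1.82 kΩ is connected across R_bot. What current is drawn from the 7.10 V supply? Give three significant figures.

R_bot‖R_L = 250.1 Ω, so the source sees R_top + R_bot‖R_L = 1070 Ω.
I = 7.10 V / 1070 Ω = 6.63 mA.

I ≈ 6.63 mA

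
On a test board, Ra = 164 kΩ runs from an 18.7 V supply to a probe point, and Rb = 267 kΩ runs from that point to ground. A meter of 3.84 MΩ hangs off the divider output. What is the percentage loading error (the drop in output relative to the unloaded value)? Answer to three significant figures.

The divider's output (Thévenin) resistance is Ra‖Rb = 101.6 kΩ.
Fractional drop under load = R_th/(R_th + R_L) = 101.6 / (101.6 + 3840) = 0.02578.
So the output falls by 2.58 %.

2.58 %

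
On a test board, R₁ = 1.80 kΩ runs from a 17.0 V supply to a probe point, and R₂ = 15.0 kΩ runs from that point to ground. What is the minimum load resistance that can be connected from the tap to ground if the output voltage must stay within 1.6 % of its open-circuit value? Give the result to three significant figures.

R_L(min) ≈ 98.8 kΩ

Output resistance R_th = R₁‖R₂ = (1.80 × 15.0)/16.80 = 1.607 kΩ.
The fractional drop is R_th/(R_th + R_L); requiring this ≤ 0.0160 gives R_L ≥ R_th(1/0.0160 − 1) = 1.607 × 61.50 = 98.8 kΩ.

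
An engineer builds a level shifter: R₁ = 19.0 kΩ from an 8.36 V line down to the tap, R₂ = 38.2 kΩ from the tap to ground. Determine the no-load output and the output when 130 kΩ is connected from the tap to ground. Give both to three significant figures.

Unloaded: 5.58 V; loaded: 5.09 V

Open-circuit: V = 8.36 × 38.2/(19.0 + 38.2) = 5.58 V.
With the load, R₂ becomes R₂‖R_L = 29.52 kΩ, so V = 8.36 × 29.52/48.52 = 5.09 V.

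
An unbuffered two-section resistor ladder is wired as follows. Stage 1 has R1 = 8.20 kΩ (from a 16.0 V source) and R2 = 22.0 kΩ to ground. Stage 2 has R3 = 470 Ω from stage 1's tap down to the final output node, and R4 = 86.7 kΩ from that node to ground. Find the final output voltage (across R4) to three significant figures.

Stage 2 presents R3+R4 = 87170 Ω as a load on stage 1's tap.
Stage 1's lower leg becomes R2‖(R3+R4) = 17570 Ω, so V_mid = 16.0 × 17570/25770 = 10.91 V.
Stage 2 is itself unloaded: V_out = V_mid × R4/(R3+R4) = 10.91 × 86700/87170 = 10.8 V.

V_out ≈ 10.8 V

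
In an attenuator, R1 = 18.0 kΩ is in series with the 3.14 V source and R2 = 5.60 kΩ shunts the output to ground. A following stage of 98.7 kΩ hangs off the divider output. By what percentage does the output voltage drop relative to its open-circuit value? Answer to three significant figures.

The divider's output (Thévenin) resistance is R1‖R2 = 4.271 kΩ.
Fractional drop under load = R_th/(R_th + R_L) = 4.271 / (4.271 + 98.7) = 0.04148.
So the output falls by 4.15 %.

4.15 %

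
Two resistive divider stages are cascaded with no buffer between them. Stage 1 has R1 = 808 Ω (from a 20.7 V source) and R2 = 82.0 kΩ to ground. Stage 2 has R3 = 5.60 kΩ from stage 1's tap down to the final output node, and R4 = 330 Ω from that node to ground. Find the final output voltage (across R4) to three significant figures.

V_out ≈ 1.01 V

Stage 2 presents R3+R4 = 5930 Ω as a load on stage 1's tap.
Stage 1's lower leg becomes R2‖(R3+R4) = 5530 Ω, so V_mid = 20.7 × 5530/6338 = 18.06 V.
Stage 2 is itself unloaded: V_out = V_mid × R4/(R3+R4) = 18.06 × 330/5930 = 1.01 V.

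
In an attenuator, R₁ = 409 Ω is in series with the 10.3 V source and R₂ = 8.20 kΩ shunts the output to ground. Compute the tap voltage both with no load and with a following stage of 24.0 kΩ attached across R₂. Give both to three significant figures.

Open-circuit: V = 10.3 × 8200/(409 + 8200) = 9.81 V.
With the load, R₂ becomes R₂‖R_L = 6112 Ω, so V = 10.3 × 6112/6521 = 9.65 V.

Unloaded: 9.81 V; loaded: 9.65 V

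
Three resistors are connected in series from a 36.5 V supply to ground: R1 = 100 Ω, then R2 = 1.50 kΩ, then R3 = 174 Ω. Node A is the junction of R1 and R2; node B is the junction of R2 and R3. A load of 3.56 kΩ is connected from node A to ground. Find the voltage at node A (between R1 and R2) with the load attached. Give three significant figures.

V ≈ 33.6 V

Below node A the series string R2+R3 = 1674 Ω sits in parallel with the 3560 Ω load: 1139 Ω.
V_A = 36.5 × 1139/(100 + 1139) = 33.6 V.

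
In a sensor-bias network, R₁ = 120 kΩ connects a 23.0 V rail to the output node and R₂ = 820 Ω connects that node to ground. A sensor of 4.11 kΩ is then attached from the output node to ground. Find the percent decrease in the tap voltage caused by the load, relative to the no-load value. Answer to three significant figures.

16.5 %

The divider's output (Thévenin) resistance is R₁‖R₂ = 814.4 Ω.
Fractional drop under load = R_th/(R_th + R_L) = 814.4 / (814.4 + 4110) = 0.1654.
So the output falls by 16.5 %.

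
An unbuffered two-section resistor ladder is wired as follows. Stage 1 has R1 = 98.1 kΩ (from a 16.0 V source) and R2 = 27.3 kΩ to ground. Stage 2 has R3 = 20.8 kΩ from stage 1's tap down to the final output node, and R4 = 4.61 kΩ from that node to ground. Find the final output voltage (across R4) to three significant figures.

Stage 2 presents R3+R4 = 25.41 kΩ as a load on stage 1's tap.
Stage 1's lower leg becomes R2‖(R3+R4) = 13.16 kΩ, so V_mid = 16.0 × 13.16/111.3 = 1.893 V.
Stage 2 is itself unloaded: V_out = V_mid × R4/(R3+R4) = 1.893 × 4.61/25.41 = 0.343 V.

V_out ≈ 0.343 V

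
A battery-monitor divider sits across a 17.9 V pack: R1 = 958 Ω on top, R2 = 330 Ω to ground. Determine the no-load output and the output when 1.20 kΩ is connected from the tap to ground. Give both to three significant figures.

Open-circuit: V = 17.9 × 330/(958 + 330) = 4.59 V.
With the load, R2 becomes R2‖R_L = 258.8 Ω, so V = 17.9 × 258.8/1217 = 3.81 V.

Unloaded: 4.59 V; loaded: 3.81 V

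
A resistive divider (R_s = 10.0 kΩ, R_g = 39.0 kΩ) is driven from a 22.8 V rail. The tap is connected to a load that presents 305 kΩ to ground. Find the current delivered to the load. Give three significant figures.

I_L ≈ 0.0580 mA

R_g‖R_L = 34.58 kΩ; V_out = 22.8 × 34.58/44.58 = 17.69 V.
I_L = V_out / R_L = 17.69 / 305 kΩ = 0.0580 mA.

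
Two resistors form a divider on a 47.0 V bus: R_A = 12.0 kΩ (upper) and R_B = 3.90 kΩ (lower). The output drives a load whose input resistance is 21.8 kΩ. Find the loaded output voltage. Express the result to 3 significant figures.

V_out ≈ 10.2 V

The load sits in parallel with R_B: R_B‖R_L = (3.90 × 21.8) / (3.90 + 21.8) = 3.308 kΩ.
V_out = 47.0 × 3.308 / (12.0 + 3.308) = 47.0 × 3.308/15.31 = 10.2 V.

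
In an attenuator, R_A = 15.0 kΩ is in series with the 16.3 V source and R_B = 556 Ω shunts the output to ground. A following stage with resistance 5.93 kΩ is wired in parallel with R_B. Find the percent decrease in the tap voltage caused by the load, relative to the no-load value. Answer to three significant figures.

8.29 %

The divider's output (Thévenin) resistance is R_A‖R_B = 536.1 Ω.
Fractional drop under load = R_th/(R_th + R_L) = 536.1 / (536.1 + 5930) = 0.08291.
So the output falls by 8.29 %.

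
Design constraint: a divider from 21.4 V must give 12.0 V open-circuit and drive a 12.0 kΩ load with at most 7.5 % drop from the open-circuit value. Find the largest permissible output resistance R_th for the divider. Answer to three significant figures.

R_th ≤ 973 Ω

Loading drop = R_th/(R_th + R_L) ≤ 0.0750, so R_th ≤ R_L · ε/(1−ε) = 12.0 kΩ × 0.0750/0.9250 = 973 Ω.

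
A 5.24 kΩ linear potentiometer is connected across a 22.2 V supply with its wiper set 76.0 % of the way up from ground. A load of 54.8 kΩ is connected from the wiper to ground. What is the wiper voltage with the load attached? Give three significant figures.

The wiper splits the pot into (1−α)R = 1.258 kΩ above and αR = 3.982 kΩ below.
Lower section ‖ load = 3.713 kΩ.
V_wiper = 22.2 × 3.713/(1.258 + 3.713) = 16.6 V.

V ≈ 16.6 V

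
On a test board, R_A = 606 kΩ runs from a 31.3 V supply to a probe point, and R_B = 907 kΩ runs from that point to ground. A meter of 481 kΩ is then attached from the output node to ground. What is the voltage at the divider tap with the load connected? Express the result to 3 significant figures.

V_out ≈ 10.7 V

The load sits in parallel with R_B: R_B‖R_L = (907 × 481) / (907 + 481) = 314.3 kΩ.
V_out = 31.3 × 314.3 / (606 + 314.3) = 31.3 × 314.3/920.3 = 10.7 V.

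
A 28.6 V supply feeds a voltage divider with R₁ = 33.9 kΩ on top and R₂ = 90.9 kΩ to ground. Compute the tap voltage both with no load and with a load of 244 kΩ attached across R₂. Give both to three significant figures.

Open-circuit: V = 28.6 × 90.9/(33.9 + 90.9) = 20.8 V.
With the load, R₂ becomes R₂‖R_L = 66.23 kΩ, so V = 28.6 × 66.23/100.1 = 18.9 V.

Unloaded: 20.8 V; loaded: 18.9 V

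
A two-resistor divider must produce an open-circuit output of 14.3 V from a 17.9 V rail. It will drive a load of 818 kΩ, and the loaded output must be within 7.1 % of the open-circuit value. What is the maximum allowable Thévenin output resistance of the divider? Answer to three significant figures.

Loading drop = R_th/(R_th + R_L) ≤ 0.0710, so R_th ≤ R_L · ε/(1−ε) = 818 kΩ × 0.0710/0.9290 = 62.5 kΩ.
(Any R1, R2 with R2/(R1+R2) = 0.799 and R1‖R2 ≤ 62.5 kΩ will meet the spec.)

R_th ≤ 62.5 kΩ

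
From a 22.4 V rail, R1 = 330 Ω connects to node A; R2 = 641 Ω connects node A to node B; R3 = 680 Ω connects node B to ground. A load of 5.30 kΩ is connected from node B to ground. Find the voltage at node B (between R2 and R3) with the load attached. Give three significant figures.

V ≈ 8.58 V

At node B, R3 is in parallel with the load: R3‖R_L = 602.7 Ω.
Below node A the resistance is R2 + (R3‖R_L) = 1244 Ω, so V_A = 22.4 × 1244/1574 = 17.70 V.
Then V_B = V_A × (R3‖R_L)/(R2 + R3‖R_L) = 17.70 × 602.7/1244 = 8.58 V.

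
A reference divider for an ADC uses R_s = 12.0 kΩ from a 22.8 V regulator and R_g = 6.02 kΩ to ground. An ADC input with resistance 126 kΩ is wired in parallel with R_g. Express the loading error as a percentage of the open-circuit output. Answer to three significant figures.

The divider's output (Thévenin) resistance is R_s‖R_g = 4.009 kΩ.
Fractional drop under load = R_th/(R_th + R_L) = 4.009 / (4.009 + 126) = 0.03084.
So the output falls by 3.08 %.

3.08 %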